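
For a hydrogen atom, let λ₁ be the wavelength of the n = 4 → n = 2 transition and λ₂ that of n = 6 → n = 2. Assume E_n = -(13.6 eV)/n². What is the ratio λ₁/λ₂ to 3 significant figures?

1.19

λ ∝ 1/ΔE ∝ 1/(1/n_f² − 1/n_i²), and the Z² and hc factors cancel in the ratio.
λ₁/λ₂ = (1/2² − 1/6²)/(1/2² − 1/4²) = 0.2222/0.1875 = 1.19.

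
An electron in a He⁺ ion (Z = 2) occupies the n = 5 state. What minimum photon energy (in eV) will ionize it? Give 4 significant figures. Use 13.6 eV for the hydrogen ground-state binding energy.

2.176 eV

E_n = −13.6 Z²/n² = −54.40/n² eV for Z = 2.
E_5 = −54.40/25 = −2.176 eV, so ionization (to E = 0) requires 2.176 eV.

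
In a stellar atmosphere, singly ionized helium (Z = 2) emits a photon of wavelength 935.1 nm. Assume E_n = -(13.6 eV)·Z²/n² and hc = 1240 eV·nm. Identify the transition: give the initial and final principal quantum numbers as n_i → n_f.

The photon energy is ΔE = hc/λ = 1240 / 935.1 = 1.326 eV.
With Z = 2, ΔE = 54.40 × (1/n_f² − 1/n_i²), so 1/n_f² − 1/n_i² = 0.02438.
Trying n_f = 5 gives 1/n_i² = 0.01562, i.e. n_i ≈ 8; this pair matches.

n_i = 8, n_f = 5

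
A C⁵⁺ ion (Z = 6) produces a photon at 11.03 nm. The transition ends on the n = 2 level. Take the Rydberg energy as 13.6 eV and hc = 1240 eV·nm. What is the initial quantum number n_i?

n_i = 7

The photon energy is ΔE = hc/λ = 1240 / 11.03 = 112.4 eV.
With Z = 6, ΔE = 489.6 × (1/n_f² − 1/n_i²), so 1/n_f² − 1/n_i² = 0.2296.
With n_f = 2: 1/n_i² = 1/4 − 0.2296 = 0.02038, so n_i ≈ 7.00.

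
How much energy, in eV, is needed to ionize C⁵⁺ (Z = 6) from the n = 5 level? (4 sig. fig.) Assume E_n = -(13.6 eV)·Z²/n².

19.58 eV

E_n = −13.6 Z²/n² = −489.6/n² eV for Z = 6.
E_5 = −489.6/25 = −19.58 eV, so ionization (to E = 0) requires 19.58 eV.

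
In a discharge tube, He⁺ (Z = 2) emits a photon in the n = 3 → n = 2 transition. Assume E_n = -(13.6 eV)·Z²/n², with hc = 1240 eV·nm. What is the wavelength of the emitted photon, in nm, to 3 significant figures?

For Z = 2 the level energies scale as Z², so the effective Rydberg energy is 13.6 × 4 = 54.40 eV.
ΔE = 54.40 × (1/2² − 1/3²) = 54.40 × 0.1389 = 7.556 eV.
λ = hc/ΔE = 1240 / 7.556 = 164 nm.

164 nm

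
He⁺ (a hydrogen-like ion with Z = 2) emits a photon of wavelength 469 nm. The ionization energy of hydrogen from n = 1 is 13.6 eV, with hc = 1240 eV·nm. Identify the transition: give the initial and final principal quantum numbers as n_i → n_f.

n_i = 4, n_f = 3

The photon energy is ΔE = hc/λ = 1240 / 469 = 2.644 eV.
With Z = 2, ΔE = 54.40 × (1/n_f² − 1/n_i²), so 1/n_f² − 1/n_i² = 0.04860.
Trying n_f = 3 gives 1/n_i² = 0.06251, i.e. n_i ≈ 4; this pair matches.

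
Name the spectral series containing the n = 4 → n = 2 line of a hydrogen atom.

The series is set by the lower level: n_f = 2 is the Balmer series.

Balmer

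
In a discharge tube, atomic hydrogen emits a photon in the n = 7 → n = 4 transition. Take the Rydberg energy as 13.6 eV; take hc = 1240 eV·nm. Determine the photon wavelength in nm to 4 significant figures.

2166 nm

ΔE = 13.60 × (1/4² − 1/7²) = 13.60 × 0.04209 = 0.5724 eV.
λ = hc/ΔE = 1240 / 0.5724 = 2166 nm.
This line belongs to the Brackett series.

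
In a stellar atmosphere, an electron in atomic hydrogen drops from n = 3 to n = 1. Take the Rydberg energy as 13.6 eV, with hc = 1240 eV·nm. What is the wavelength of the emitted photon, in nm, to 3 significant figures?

103 nm

ΔE = 13.60 × (1/1² − 1/3²) = 13.60 × 0.8889 = 12.09 eV.
λ = hc/ΔE = 1240 / 12.09 = 103 nm.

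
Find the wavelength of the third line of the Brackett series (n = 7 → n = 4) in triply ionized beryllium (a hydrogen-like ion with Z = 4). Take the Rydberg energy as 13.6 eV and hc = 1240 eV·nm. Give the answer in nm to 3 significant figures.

135 nm

The Brackett series terminates on n_f = 4; the third line has n_i = 4+3 = 7.
ΔE = 217.6 × (1/4² − 1/7²) = 9.159 eV.
λ = 1240 / 9.159 = 135 nm.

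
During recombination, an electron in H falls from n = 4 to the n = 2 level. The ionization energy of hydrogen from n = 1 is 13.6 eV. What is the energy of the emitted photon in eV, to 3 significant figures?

2.55 eV

E_4 = −13.60/16 = −0.8500 eV and E_2 = −13.60/4 = −3.400 eV.
The photon energy is |E_4 − E_2| = 2.55 eV.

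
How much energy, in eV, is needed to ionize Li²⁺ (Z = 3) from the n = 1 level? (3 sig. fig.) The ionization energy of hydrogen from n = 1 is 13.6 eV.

122 eV

E_n = −13.6 Z²/n² = −122.4/n² eV for Z = 3.
E_1 = −122.4/1 = −122 eV, so ionization (to E = 0) requires 122 eV.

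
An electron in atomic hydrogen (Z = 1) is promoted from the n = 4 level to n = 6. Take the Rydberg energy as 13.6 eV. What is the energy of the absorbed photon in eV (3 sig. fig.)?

0.472 eV

E_6 = −13.60/36 = −0.3778 eV and E_4 = −13.60/16 = −0.8500 eV.
The photon energy is |E_6 − E_4| = 0.472 eV.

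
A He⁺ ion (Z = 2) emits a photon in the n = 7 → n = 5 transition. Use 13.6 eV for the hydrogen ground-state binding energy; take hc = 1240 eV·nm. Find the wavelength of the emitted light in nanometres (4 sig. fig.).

1163 nm

For Z = 2 the level energies scale as Z², so the effective Rydberg energy is 13.6 × 4 = 54.40 eV.
ΔE = 54.40 × (1/5² − 1/7²) = 54.40 × 0.01959 = 1.066 eV.
λ = hc/ΔE = 1240 / 1.066 = 1163 nm.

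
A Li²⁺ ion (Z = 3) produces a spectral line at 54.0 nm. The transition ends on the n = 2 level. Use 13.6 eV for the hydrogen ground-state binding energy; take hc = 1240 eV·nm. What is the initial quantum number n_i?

n_i = 4

The photon energy is ΔE = hc/λ = 1240 / 54.0 = 22.96 eV.
With Z = 3, ΔE = 122.4 × (1/n_f² − 1/n_i²), so 1/n_f² − 1/n_i² = 0.1876.
With n_f = 2: 1/n_i² = 1/4 − 0.1876 = 0.06239, so n_i ≈ 4.00.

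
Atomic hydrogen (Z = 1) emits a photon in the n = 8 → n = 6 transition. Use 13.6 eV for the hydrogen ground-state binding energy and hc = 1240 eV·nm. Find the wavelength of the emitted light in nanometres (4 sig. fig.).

7503 nm

ΔE = 13.60 × (1/6² − 1/8²) = 13.60 × 0.01215 = 0.1653 eV.
λ = hc/ΔE = 1240 / 0.1653 = 7503 nm.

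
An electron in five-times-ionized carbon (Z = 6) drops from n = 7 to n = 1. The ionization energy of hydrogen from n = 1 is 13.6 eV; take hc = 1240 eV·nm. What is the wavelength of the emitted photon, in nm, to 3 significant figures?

For Z = 6 the level energies scale as Z², so the effective Rydberg energy is 13.6 × 36 = 489.6 eV.
ΔE = 489.6 × (1/1² − 1/7²) = 489.6 × 0.9796 = 479.6 eV.
λ = hc/ΔE = 1240 / 479.6 = 2.59 nm.

2.59 nm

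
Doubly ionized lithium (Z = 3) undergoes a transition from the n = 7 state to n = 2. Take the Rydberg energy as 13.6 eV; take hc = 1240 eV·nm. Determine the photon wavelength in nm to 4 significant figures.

For Z = 3 the level energies scale as Z², so the effective Rydberg energy is 13.6 × 9 = 122.4 eV.
ΔE = 122.4 × (1/2² − 1/7²) = 122.4 × 0.2296 = 28.10 eV.
λ = hc/ΔE = 1240 / 28.10 = 44.12 nm.

44.12 nm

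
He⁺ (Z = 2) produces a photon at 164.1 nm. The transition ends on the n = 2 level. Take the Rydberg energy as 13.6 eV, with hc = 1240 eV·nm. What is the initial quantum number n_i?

n_i = 3

The photon energy is ΔE = hc/λ = 1240 / 164.1 = 7.556 eV.
With Z = 2, ΔE = 54.40 × (1/n_f² − 1/n_i²), so 1/n_f² − 1/n_i² = 0.1389.
With n_f = 2: 1/n_i² = 1/4 − 0.1389 = 0.1111, so n_i ≈ 3.00.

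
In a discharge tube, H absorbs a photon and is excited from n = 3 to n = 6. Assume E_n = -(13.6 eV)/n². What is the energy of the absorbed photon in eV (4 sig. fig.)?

E_6 = −13.60/36 = −0.3778 eV and E_3 = −13.60/9 = −1.511 eV.
The photon energy is |E_6 − E_3| = 1.133 eV.

1.133 eV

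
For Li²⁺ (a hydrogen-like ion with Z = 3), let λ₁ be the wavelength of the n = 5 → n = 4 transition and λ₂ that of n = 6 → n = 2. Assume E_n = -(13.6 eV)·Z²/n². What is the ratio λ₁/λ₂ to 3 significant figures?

9.88

λ ∝ 1/ΔE ∝ 1/(1/n_f² − 1/n_i²), and the Z² and hc factors cancel in the ratio.
λ₁/λ₂ = (1/2² − 1/6²)/(1/4² − 1/5²) = 0.2222/0.02250 = 9.88.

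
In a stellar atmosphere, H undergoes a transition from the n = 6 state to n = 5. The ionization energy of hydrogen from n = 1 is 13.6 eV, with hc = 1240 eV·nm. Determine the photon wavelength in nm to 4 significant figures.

7460 nm

ΔE = 13.60 × (1/5² − 1/6²) = 13.60 × 0.01222 = 0.1662 eV.
λ = hc/ΔE = 1240 / 0.1662 = 7460 nm.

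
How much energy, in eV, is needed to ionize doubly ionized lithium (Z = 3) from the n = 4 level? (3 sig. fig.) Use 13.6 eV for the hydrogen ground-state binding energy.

7.65 eV

E_n = −13.6 Z²/n² = −122.4/n² eV for Z = 3.
E_4 = −122.4/16 = −7.65 eV, so ionization (to E = 0) requires 7.65 eV.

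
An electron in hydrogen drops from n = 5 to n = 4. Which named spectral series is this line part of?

The series is set by the lower level: n_f = 4 is the Brackett series.

Brackett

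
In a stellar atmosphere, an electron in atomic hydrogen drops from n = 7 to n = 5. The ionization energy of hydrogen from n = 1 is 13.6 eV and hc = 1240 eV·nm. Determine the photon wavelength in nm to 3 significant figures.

ΔE = 13.60 × (1/5² − 1/7²) = 13.60 × 0.01959 = 0.2664 eV.
λ = hc/ΔE = 1240 / 0.2664 = 4650 nm.
This line belongs to the Pfund series.

4650 nm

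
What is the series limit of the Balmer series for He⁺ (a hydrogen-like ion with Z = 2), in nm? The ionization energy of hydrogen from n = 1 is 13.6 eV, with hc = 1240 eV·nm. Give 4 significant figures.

91.18 nm

The Balmer series has lower level n_f = 2; the series limit corresponds to n_i → ∞.
ΔE_max = 13.6 × 4 / 2² = 13.60 eV.
λ_min = 1240 / 13.60 = 91.18 nm.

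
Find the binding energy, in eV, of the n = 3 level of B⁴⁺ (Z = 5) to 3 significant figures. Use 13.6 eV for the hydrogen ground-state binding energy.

37.8 eV

E_n = −13.6 Z²/n² = −340.0/n² eV for Z = 5.
E_3 = −340.0/9 = −37.8 eV, so ionization (to E = 0) requires 37.8 eV.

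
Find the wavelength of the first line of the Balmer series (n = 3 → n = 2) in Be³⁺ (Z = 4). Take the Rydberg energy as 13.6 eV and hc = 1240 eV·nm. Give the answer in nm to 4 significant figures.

The Balmer series terminates on n_f = 2; the first line has n_i = 2+1 = 3.
ΔE = 217.6 × (1/2² − 1/3²) = 30.22 eV.
λ = 1240 / 30.22 = 41.03 nm.

41.03 nm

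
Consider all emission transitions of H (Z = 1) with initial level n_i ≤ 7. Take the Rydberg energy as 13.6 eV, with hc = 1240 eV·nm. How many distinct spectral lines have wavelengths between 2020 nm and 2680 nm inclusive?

Enumerate all n_i → n_f pairs with 1 ≤ n_f < n_i ≤ 7 and compute λ = 1240 / [13.6·1·(1/n_f² − 1/n_i²)].
Lines falling in [2020, 2680] nm: 7→4 (2166 nm), 6→4 (2626 nm).

2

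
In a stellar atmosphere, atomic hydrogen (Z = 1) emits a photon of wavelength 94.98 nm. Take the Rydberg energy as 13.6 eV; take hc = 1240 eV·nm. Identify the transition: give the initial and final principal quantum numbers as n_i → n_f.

The photon energy is ΔE = hc/λ = 1240 / 94.98 = 13.06 eV.
With Z = 1, ΔE = 13.60 × (1/n_f² − 1/n_i²), so 1/n_f² − 1/n_i² = 0.9600.
Trying n_f = 1 gives 1/n_i² = 0.04005, i.e. n_i ≈ 5; this pair matches.

n_i = 5, n_f = 1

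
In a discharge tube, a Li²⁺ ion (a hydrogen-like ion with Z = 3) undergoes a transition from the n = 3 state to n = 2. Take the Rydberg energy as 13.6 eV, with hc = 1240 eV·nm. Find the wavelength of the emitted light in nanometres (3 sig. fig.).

72.9 nm

For Z = 3 the level energies scale as Z², so the effective Rydberg energy is 13.6 × 9 = 122.4 eV.
ΔE = 122.4 × (1/2² − 1/3²) = 122.4 × 0.1389 = 17.00 eV.
λ = hc/ΔE = 1240 / 17.00 = 72.9 nm.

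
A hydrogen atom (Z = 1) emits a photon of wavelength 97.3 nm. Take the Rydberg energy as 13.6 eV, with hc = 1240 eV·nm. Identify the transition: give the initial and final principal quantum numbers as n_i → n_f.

n_i = 4, n_f = 1

The photon energy is ΔE = hc/λ = 1240 / 97.3 = 12.74 eV.
With Z = 1, ΔE = 13.60 × (1/n_f² − 1/n_i²), so 1/n_f² − 1/n_i² = 0.9371.
Trying n_f = 1 gives 1/n_i² = 0.06293, i.e. n_i ≈ 4; this pair matches.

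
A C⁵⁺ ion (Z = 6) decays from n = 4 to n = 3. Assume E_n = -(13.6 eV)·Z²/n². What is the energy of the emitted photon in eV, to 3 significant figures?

23.8 eV

The Bohr energies scale as Z², so for Z = 6: E_n = −489.6/n² eV.
E_4 = −489.6/16 = −30.60 eV and E_3 = −489.6/9 = −54.40 eV.
The photon energy is |E_4 − E_3| = 23.8 eV.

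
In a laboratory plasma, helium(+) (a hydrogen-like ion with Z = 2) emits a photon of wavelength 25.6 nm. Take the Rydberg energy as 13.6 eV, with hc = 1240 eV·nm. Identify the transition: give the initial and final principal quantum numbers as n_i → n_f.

The photon energy is ΔE = hc/λ = 1240 / 25.6 = 48.44 eV.
With Z = 2, ΔE = 54.40 × (1/n_f² − 1/n_i²), so 1/n_f² − 1/n_i² = 0.8904.
Trying n_f = 1 gives 1/n_i² = 0.1096, i.e. n_i ≈ 3; this pair matches.

n_i = 3, n_f = 1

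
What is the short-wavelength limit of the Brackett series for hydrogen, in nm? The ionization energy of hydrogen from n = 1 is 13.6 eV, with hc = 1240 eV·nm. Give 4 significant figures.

1459 nm

The Brackett series has lower level n_f = 4; the series limit corresponds to n_i → ∞.
ΔE_max = 13.6 × 1 / 4² = 0.8500 eV.
λ_min = 1240 / 0.8500 = 1459 nm.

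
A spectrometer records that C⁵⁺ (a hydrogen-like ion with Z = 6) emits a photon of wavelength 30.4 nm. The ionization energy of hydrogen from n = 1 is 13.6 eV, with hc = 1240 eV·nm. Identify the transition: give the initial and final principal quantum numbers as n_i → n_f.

n_i = 6, n_f = 3

The photon energy is ΔE = hc/λ = 1240 / 30.4 = 40.79 eV.
With Z = 6, ΔE = 489.6 × (1/n_f² − 1/n_i²), so 1/n_f² − 1/n_i² = 0.08331.
Trying n_f = 3 gives 1/n_i² = 0.02780, i.e. n_i ≈ 6; this pair matches.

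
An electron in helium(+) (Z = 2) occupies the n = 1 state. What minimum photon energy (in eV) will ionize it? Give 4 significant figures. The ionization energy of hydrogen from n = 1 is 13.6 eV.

54.40 eV

E_n = −13.6 Z²/n² = −54.40/n² eV for Z = 2.
E_1 = −54.40/1 = −54.40 eV, so ionization (to E = 0) requires 54.40 eV.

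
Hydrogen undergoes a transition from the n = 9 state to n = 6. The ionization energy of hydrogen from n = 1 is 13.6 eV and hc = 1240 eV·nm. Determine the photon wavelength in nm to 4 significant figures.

ΔE = 13.60 × (1/6² − 1/9²) = 13.60 × 0.01543 = 0.2099 eV.
λ = hc/ΔE = 1240 / 0.2099 = 5908 nm.

5908 nm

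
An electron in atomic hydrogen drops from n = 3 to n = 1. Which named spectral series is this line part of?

Lyman

The series is set by the lower level: n_f = 1 is the Lyman series.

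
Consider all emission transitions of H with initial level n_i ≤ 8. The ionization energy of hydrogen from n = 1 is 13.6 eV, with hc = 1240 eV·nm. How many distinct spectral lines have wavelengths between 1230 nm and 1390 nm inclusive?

Enumerate all n_i → n_f pairs with 1 ≤ n_f < n_i ≤ 8 and compute λ = 1240 / [13.6·1·(1/n_f² − 1/n_i²)].
Lines falling in [1230, 1390] nm: 5→3 (1282 nm).

1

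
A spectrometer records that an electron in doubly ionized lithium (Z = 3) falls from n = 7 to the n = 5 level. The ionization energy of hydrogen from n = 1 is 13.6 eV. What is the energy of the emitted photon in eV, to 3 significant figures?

The Bohr energies scale as Z², so for Z = 3: E_n = −122.4/n² eV.
E_7 = −122.4/49 = −2.498 eV and E_5 = −122.4/25 = −4.896 eV.
The photon energy is |E_7 − E_5| = 2.40 eV.

2.40 eV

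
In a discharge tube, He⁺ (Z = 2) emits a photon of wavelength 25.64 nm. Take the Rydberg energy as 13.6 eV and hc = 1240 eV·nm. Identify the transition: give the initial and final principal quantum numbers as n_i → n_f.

The photon energy is ΔE = hc/λ = 1240 / 25.64 = 48.36 eV.
With Z = 2, ΔE = 54.40 × (1/n_f² − 1/n_i²), so 1/n_f² − 1/n_i² = 0.8890.
Trying n_f = 1 gives 1/n_i² = 0.1110, i.e. n_i ≈ 3; this pair matches.

n_i = 3, n_f = 1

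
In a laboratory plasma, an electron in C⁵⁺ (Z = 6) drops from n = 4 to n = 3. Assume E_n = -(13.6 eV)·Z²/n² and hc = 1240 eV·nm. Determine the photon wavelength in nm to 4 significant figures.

52.10 nm

For Z = 6 the level energies scale as Z², so the effective Rydberg energy is 13.6 × 36 = 489.6 eV.
ΔE = 489.6 × (1/3² − 1/4²) = 489.6 × 0.04861 = 23.80 eV.
λ = hc/ΔE = 1240 / 23.80 = 52.10 nm.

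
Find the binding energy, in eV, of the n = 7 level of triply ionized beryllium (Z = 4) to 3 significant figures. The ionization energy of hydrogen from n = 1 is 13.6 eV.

4.44 eV

E_n = −13.6 Z²/n² = −217.6/n² eV for Z = 4.
E_7 = −217.6/49 = −4.44 eV, so ionization (to E = 0) requires 4.44 eV.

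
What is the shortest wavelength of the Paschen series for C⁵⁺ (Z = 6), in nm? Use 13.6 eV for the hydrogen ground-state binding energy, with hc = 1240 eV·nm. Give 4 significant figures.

The Paschen series has lower level n_f = 3; the series limit corresponds to n_i → ∞.
ΔE_max = 13.6 × 36 / 3² = 54.40 eV.
λ_min = 1240 / 54.40 = 22.79 nm.

22.79 nm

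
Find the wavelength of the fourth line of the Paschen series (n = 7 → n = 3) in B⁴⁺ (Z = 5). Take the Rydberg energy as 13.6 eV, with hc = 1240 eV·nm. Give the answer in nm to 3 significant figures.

The Paschen series terminates on n_f = 3; the fourth line has n_i = 3+4 = 7.
ΔE = 340.0 × (1/3² − 1/7²) = 30.84 eV.
λ = 1240 / 30.84 = 40.2 nm.

40.2 nm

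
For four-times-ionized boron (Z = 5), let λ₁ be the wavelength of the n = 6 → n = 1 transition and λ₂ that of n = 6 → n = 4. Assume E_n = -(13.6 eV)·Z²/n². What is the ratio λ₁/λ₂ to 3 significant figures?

λ ∝ 1/ΔE ∝ 1/(1/n_f² − 1/n_i²), and the Z² and hc factors cancel in the ratio.
λ₁/λ₂ = (1/4² − 1/6²)/(1/1² − 1/6²) = 0.03472/0.9722 = 0.0357.

0.0357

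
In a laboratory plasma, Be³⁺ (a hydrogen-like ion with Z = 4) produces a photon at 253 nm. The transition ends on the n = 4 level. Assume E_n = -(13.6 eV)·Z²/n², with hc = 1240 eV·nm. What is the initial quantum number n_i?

n_i = 5

The photon energy is ΔE = hc/λ = 1240 / 253 = 4.901 eV.
With Z = 4, ΔE = 217.6 × (1/n_f² − 1/n_i²), so 1/n_f² − 1/n_i² = 0.02252.
With n_f = 4: 1/n_i² = 1/16 − 0.02252 = 0.03998, so n_i ≈ 5.00.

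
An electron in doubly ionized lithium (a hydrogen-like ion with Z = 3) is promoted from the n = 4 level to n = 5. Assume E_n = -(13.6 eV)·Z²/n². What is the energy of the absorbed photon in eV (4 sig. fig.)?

The Bohr energies scale as Z², so for Z = 3: E_n = −122.4/n² eV.
E_5 = −122.4/25 = −4.896 eV and E_4 = −122.4/16 = −7.650 eV.
The photon energy is |E_5 − E_4| = 2.754 eV.

2.754 eV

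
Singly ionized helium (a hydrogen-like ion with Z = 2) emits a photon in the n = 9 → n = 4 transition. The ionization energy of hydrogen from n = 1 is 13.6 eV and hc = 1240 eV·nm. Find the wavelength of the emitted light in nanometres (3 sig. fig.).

454 nm

For Z = 2 the level energies scale as Z², so the effective Rydberg energy is 13.6 × 4 = 54.40 eV.
ΔE = 54.40 × (1/4² − 1/9²) = 54.40 × 0.05015 = 2.728 eV.
λ = hc/ΔE = 1240 / 2.728 = 454 nm.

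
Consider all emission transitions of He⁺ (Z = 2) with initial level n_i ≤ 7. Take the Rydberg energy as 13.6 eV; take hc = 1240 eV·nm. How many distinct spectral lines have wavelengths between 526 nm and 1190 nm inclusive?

Enumerate all n_i → n_f pairs with 1 ≤ n_f < n_i ≤ 7 and compute λ = 1240 / [13.6·4·(1/n_f² − 1/n_i²)].
Lines falling in [526, 1190] nm: 7→4 (541.5 nm), 6→4 (656.5 nm), 5→4 (1013 nm), 7→5 (1163 nm).

4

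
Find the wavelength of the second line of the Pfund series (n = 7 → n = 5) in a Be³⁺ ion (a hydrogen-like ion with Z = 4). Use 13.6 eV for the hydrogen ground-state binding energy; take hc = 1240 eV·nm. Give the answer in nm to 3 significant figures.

The Pfund series terminates on n_f = 5; the second line has n_i = 5+2 = 7.
ΔE = 217.6 × (1/5² − 1/7²) = 4.263 eV.
λ = 1240 / 4.263 = 291 nm.

291 nm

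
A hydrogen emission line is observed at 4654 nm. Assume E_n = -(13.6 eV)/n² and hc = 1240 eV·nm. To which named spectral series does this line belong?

ΔE = 1240/4654 = 0.2664 eV.
This matches 13.6 × (1/5² − 1/7²), so n_f = 5: the Pfund series.

Pfund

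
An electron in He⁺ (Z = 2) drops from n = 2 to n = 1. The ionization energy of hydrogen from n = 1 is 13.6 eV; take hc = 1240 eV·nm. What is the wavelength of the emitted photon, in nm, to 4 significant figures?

30.39 nm

For Z = 2 the level energies scale as Z², so the effective Rydberg energy is 13.6 × 4 = 54.40 eV.
ΔE = 54.40 × (1/1² − 1/2²) = 54.40 × 0.7500 = 40.80 eV.
λ = hc/ΔE = 1240 / 40.80 = 30.39 nm.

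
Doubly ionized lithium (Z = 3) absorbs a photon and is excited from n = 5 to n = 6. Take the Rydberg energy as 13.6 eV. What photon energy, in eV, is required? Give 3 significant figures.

1.50 eV

The Bohr energies scale as Z², so for Z = 3: E_n = −122.4/n² eV.
E_6 = −122.4/36 = −3.400 eV and E_5 = −122.4/25 = −4.896 eV.
The photon energy is |E_6 − E_5| = 1.50 eV.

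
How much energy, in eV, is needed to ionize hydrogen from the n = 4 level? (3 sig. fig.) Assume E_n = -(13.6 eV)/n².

E_4 = −13.60/16 = −0.850 eV, so ionization (to E = 0) requires 0.850 eV.

0.850 eV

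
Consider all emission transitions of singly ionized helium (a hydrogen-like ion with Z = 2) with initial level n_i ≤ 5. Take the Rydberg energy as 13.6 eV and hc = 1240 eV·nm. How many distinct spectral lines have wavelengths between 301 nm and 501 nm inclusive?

2

Enumerate all n_i → n_f pairs with 1 ≤ n_f < n_i ≤ 5 and compute λ = 1240 / [13.6·4·(1/n_f² − 1/n_i²)].
Lines falling in [301, 501] nm: 5→3 (320.5 nm), 4→3 (468.9 nm).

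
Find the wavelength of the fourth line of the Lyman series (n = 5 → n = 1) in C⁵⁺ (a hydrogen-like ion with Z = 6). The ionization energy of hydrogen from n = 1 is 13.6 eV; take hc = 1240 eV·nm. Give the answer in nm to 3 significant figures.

The Lyman series terminates on n_f = 1; the fourth line has n_i = 1+4 = 5.
ΔE = 489.6 × (1/1² − 1/5²) = 470.0 eV.
λ = 1240 / 470.0 = 2.64 nm.

2.64 nm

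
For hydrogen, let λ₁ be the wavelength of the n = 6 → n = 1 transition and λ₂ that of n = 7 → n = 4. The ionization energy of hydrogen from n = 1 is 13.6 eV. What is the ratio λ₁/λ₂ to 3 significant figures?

0.0433

λ ∝ 1/ΔE ∝ 1/(1/n_f² − 1/n_i²), and the Z² and hc factors cancel in the ratio.
λ₁/λ₂ = (1/4² − 1/7²)/(1/1² − 1/6²) = 0.04209/0.9722 = 0.0433.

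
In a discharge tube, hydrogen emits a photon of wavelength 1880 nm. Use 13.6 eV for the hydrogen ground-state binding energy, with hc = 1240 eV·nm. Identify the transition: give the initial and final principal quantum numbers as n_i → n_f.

n_i = 4, n_f = 3

The photon energy is ΔE = hc/λ = 1240 / 1880 = 0.6596 eV.
With Z = 1, ΔE = 13.60 × (1/n_f² − 1/n_i²), so 1/n_f² − 1/n_i² = 0.04850.
Trying n_f = 3 gives 1/n_i² = 0.06261, i.e. n_i ≈ 4; this pair matches.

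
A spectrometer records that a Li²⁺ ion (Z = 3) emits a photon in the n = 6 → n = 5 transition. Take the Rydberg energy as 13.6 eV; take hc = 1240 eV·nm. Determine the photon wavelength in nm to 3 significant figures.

829 nm

For Z = 3 the level energies scale as Z², so the effective Rydberg energy is 13.6 × 9 = 122.4 eV.
ΔE = 122.4 × (1/5² − 1/6²) = 122.4 × 0.01222 = 1.496 eV.
λ = hc/ΔE = 1240 / 1.496 = 829 nm.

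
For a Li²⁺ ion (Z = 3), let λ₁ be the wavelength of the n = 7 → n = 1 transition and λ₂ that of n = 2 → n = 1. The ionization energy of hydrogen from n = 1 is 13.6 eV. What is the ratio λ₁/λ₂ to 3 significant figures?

λ ∝ 1/ΔE ∝ 1/(1/n_f² − 1/n_i²), and the Z² and hc factors cancel in the ratio.
λ₁/λ₂ = (1/1² − 1/2²)/(1/1² − 1/7²) = 0.7500/0.9796 = 0.766.

0.766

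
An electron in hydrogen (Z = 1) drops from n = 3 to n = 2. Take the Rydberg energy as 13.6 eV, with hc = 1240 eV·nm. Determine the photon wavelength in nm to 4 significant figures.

ΔE = 13.60 × (1/2² − 1/3²) = 13.60 × 0.1389 = 1.889 eV.
λ = hc/ΔE = 1240 / 1.889 = 656.5 nm.

656.5 nm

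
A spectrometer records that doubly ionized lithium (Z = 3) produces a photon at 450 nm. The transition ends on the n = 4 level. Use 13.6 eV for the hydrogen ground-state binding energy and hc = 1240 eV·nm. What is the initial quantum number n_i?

The photon energy is ΔE = hc/λ = 1240 / 450 = 2.756 eV.
With Z = 3, ΔE = 122.4 × (1/n_f² − 1/n_i²), so 1/n_f² − 1/n_i² = 0.02251.
With n_f = 4: 1/n_i² = 1/16 − 0.02251 = 0.03999, so n_i ≈ 5.00.

n_i = 5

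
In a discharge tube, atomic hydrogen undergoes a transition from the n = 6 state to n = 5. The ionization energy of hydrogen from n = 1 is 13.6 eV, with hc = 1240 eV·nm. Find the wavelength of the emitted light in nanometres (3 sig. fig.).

7460 nm

ΔE = 13.60 × (1/5² − 1/6²) = 13.60 × 0.01222 = 0.1662 eV.
λ = hc/ΔE = 1240 / 0.1662 = 7460 nm.
This line belongs to the Pfund series.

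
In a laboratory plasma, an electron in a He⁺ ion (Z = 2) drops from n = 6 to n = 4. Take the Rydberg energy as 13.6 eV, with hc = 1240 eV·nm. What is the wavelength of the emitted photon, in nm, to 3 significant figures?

For Z = 2 the level energies scale as Z², so the effective Rydberg energy is 13.6 × 4 = 54.40 eV.
ΔE = 54.40 × (1/4² − 1/6²) = 54.40 × 0.03472 = 1.889 eV.
λ = hc/ΔE = 1240 / 1.889 = 656 nm.

656 nm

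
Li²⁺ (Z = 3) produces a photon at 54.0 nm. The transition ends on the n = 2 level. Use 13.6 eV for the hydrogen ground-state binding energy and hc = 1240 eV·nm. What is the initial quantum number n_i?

The photon energy is ΔE = hc/λ = 1240 / 54.0 = 22.96 eV.
With Z = 3, ΔE = 122.4 × (1/n_f² − 1/n_i²), so 1/n_f² − 1/n_i² = 0.1876.
With n_f = 2: 1/n_i² = 1/4 − 0.1876 = 0.06239, so n_i ≈ 4.00.

n_i = 4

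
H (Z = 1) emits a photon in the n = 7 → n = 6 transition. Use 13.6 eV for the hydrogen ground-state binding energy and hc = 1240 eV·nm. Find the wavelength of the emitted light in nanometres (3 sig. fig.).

ΔE = 13.60 × (1/6² − 1/7²) = 13.60 × 0.007370 = 0.1002 eV.
λ = hc/ΔE = 1240 / 0.1002 = 12400 nm.

12400 nm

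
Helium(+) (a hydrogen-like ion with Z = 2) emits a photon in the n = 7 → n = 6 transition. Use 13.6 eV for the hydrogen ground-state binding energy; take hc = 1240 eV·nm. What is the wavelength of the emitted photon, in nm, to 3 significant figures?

For Z = 2 the level energies scale as Z², so the effective Rydberg energy is 13.6 × 4 = 54.40 eV.
ΔE = 54.40 × (1/6² − 1/7²) = 54.40 × 0.007370 = 0.4009 eV.
λ = hc/ΔE = 1240 / 0.4009 = 3090 nm.

3090 nm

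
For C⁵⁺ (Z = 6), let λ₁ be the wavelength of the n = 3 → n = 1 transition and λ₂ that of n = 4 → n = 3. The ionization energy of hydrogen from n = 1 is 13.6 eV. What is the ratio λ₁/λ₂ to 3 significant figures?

λ ∝ 1/ΔE ∝ 1/(1/n_f² − 1/n_i²), and the Z² and hc factors cancel in the ratio.
λ₁/λ₂ = (1/3² − 1/4²)/(1/1² − 1/3²) = 0.04861/0.8889 = 0.0547.

0.0547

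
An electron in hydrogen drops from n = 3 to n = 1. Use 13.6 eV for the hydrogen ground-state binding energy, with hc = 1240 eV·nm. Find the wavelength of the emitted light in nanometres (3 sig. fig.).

103 nm

ΔE = 13.60 × (1/1² − 1/3²) = 13.60 × 0.8889 = 12.09 eV.
λ = hc/ΔE = 1240 / 12.09 = 103 nm.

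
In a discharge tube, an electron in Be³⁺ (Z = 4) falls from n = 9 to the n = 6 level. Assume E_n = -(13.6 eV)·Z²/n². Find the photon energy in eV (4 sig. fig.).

The Bohr energies scale as Z², so for Z = 4: E_n = −217.6/n² eV.
E_9 = −217.6/81 = −2.686 eV and E_6 = −217.6/36 = −6.044 eV.
The photon energy is |E_9 − E_6| = 3.358 eV.

3.358 eV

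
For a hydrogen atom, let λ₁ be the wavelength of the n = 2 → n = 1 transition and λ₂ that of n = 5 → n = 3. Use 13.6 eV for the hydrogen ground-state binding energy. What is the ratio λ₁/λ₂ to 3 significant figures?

0.0948

λ ∝ 1/ΔE ∝ 1/(1/n_f² − 1/n_i²), and the Z² and hc factors cancel in the ratio.
λ₁/λ₂ = (1/3² − 1/5²)/(1/1² − 1/2²) = 0.07111/0.7500 = 0.0948.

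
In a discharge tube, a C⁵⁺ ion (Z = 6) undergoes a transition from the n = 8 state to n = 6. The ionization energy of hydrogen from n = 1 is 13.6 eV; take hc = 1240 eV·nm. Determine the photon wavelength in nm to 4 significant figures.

For Z = 6 the level energies scale as Z², so the effective Rydberg energy is 13.6 × 36 = 489.6 eV.
ΔE = 489.6 × (1/6² − 1/8²) = 489.6 × 0.01215 = 5.950 eV.
λ = hc/ΔE = 1240 / 5.950 = 208.4 nm.

208.4 nm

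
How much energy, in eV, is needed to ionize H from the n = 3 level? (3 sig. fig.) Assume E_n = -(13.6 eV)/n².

E_3 = −13.60/9 = −1.51 eV, so ionization (to E = 0) requires 1.51 eV.

1.51 eV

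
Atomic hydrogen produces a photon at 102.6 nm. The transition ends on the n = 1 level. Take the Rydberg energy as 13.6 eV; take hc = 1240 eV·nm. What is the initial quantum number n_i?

n_i = 3

The photon energy is ΔE = hc/λ = 1240 / 102.6 = 12.09 eV.
With Z = 1, ΔE = 13.60 × (1/n_f² − 1/n_i²), so 1/n_f² − 1/n_i² = 0.8887.
With n_f = 1: 1/n_i² = 1/1 − 0.8887 = 0.1113, so n_i ≈ 3.00.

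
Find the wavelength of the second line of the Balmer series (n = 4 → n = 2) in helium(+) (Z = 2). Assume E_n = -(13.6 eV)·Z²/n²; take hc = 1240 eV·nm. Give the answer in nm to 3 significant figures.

The Balmer series terminates on n_f = 2; the second line has n_i = 2+2 = 4.
ΔE = 54.40 × (1/2² − 1/4²) = 10.20 eV.
λ = 1240 / 10.20 = 122 nm.

122 nm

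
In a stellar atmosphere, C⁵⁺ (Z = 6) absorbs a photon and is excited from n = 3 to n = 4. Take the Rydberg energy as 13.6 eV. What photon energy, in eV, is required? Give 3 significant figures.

The Bohr energies scale as Z², so for Z = 6: E_n = −489.6/n² eV.
E_4 = −489.6/16 = −30.60 eV and E_3 = −489.6/9 = −54.40 eV.
The photon energy is |E_4 − E_3| = 23.8 eV.

23.8 eV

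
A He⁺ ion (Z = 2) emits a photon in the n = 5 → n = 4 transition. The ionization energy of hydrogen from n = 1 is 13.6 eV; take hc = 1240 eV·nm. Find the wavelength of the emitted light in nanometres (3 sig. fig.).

For Z = 2 the level energies scale as Z², so the effective Rydberg energy is 13.6 × 4 = 54.40 eV.
ΔE = 54.40 × (1/4² − 1/5²) = 54.40 × 0.02250 = 1.224 eV.
λ = hc/ΔE = 1240 / 1.224 = 1010 nm.

1010 nm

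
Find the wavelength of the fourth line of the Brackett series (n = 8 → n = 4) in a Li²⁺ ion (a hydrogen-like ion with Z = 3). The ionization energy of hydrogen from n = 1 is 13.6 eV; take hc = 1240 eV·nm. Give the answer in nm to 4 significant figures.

The Brackett series terminates on n_f = 4; the fourth line has n_i = 4+4 = 8.
ΔE = 122.4 × (1/4² − 1/8²) = 5.738 eV.
λ = 1240 / 5.738 = 216.1 nm.

216.1 nm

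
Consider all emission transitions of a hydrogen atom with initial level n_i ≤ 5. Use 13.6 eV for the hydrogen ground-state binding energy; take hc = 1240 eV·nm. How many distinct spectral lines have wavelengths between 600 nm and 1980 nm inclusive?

Enumerate all n_i → n_f pairs with 1 ≤ n_f < n_i ≤ 5 and compute λ = 1240 / [13.6·1·(1/n_f² − 1/n_i²)].
Lines falling in [600, 1980] nm: 3→2 (656.5 nm), 5→3 (1282 nm), 4→3 (1876 nm).

3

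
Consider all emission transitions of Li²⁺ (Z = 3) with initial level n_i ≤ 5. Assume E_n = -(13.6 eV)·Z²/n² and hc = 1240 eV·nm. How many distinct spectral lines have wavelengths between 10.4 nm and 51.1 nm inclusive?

5

Enumerate all n_i → n_f pairs with 1 ≤ n_f < n_i ≤ 5 and compute λ = 1240 / [13.6·9·(1/n_f² − 1/n_i²)].
Lines falling in [10.4, 51.1] nm: 5→1 (10.55 nm), 4→1 (10.81 nm), 3→1 (11.40 nm), 2→1 (13.51 nm), 5→2 (48.24 nm).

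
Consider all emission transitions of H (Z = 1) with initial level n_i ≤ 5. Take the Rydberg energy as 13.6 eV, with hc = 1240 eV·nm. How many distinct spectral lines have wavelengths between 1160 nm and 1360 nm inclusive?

1

Enumerate all n_i → n_f pairs with 1 ≤ n_f < n_i ≤ 5 and compute λ = 1240 / [13.6·1·(1/n_f² − 1/n_i²)].
Lines falling in [1160, 1360] nm: 5→3 (1282 nm).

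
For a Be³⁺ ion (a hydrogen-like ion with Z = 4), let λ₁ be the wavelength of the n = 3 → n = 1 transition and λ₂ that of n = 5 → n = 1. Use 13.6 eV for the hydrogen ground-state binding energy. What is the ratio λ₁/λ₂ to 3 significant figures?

1.08

λ ∝ 1/ΔE ∝ 1/(1/n_f² − 1/n_i²), and the Z² and hc factors cancel in the ratio.
λ₁/λ₂ = (1/1² − 1/5²)/(1/1² − 1/3²) = 0.9600/0.8889 = 1.08.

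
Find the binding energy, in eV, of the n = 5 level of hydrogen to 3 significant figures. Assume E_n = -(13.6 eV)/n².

0.544 eV

E_5 = −13.60/25 = −0.544 eV, so ionization (to E = 0) requires 0.544 eV.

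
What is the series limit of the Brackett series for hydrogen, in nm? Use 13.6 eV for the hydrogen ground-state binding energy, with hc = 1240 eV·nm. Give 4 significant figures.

1459 nm

The Brackett series has lower level n_f = 4; the series limit corresponds to n_i → ∞.
ΔE_max = 13.6 × 1 / 4² = 0.8500 eV.
λ_min = 1240 / 0.8500 = 1459 nm.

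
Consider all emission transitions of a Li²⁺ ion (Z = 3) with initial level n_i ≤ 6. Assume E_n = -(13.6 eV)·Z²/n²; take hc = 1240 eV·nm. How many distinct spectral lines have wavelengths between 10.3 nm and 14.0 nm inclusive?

5

Enumerate all n_i → n_f pairs with 1 ≤ n_f < n_i ≤ 6 and compute λ = 1240 / [13.6·9·(1/n_f² − 1/n_i²)].
Lines falling in [10.3, 14.0] nm: 6→1 (10.42 nm), 5→1 (10.55 nm), 4→1 (10.81 nm), 3→1 (11.40 nm), 2→1 (13.51 nm).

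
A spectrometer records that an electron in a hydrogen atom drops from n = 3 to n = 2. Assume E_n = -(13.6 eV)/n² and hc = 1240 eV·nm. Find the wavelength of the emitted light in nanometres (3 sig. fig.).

ΔE = 13.60 × (1/2² − 1/3²) = 13.60 × 0.1389 = 1.889 eV.
λ = hc/ΔE = 1240 / 1.889 = 656 nm.

656 nm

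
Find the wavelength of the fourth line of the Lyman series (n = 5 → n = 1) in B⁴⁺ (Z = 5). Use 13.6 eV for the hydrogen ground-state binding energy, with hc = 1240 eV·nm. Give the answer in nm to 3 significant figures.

3.80 nm

The Lyman series terminates on n_f = 1; the fourth line has n_i = 1+4 = 5.
ΔE = 340.0 × (1/1² − 1/5²) = 326.4 eV.
λ = 1240 / 326.4 = 3.80 nm.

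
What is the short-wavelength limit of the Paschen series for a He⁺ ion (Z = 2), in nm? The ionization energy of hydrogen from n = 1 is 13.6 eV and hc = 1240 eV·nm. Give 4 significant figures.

The Paschen series has lower level n_f = 3; the series limit corresponds to n_i → ∞.
ΔE_max = 13.6 × 4 / 3² = 6.044 eV.
λ_min = 1240 / 6.044 = 205.1 nm.

205.1 nm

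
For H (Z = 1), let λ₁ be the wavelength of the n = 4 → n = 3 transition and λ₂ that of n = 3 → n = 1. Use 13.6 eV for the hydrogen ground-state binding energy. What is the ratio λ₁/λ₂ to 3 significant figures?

18.3

λ ∝ 1/ΔE ∝ 1/(1/n_f² − 1/n_i²), and the Z² and hc factors cancel in the ratio.
λ₁/λ₂ = (1/1² − 1/3²)/(1/3² − 1/4²) = 0.8889/0.04861 = 18.3.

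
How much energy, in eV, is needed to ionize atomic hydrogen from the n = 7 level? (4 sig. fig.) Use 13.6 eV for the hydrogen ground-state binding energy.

E_7 = −13.60/49 = −0.2776 eV, so ionization (to E = 0) requires 0.2776 eV.

0.2776 eV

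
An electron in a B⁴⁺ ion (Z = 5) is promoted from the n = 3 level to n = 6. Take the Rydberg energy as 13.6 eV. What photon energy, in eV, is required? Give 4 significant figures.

28.33 eV

The Bohr energies scale as Z², so for Z = 5: E_n = −340.0/n² eV.
E_6 = −340.0/36 = −9.444 eV and E_3 = −340.0/9 = −37.78 eV.
The photon energy is |E_6 − E_3| = 28.33 eV.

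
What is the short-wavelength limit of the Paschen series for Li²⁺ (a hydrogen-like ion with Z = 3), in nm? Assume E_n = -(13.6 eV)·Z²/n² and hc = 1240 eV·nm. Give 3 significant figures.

The Paschen series has lower level n_f = 3; the series limit corresponds to n_i → ∞.
ΔE_max = 13.6 × 9 / 3² = 13.60 eV.
λ_min = 1240 / 13.60 = 91.2 nm.

91.2 nm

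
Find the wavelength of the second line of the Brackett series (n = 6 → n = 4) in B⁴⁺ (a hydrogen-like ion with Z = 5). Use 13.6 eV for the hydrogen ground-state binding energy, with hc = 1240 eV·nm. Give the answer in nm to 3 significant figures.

The Brackett series terminates on n_f = 4; the second line has n_i = 4+2 = 6.
ΔE = 340.0 × (1/4² − 1/6²) = 11.81 eV.
λ = 1240 / 11.81 = 105 nm.

105 nm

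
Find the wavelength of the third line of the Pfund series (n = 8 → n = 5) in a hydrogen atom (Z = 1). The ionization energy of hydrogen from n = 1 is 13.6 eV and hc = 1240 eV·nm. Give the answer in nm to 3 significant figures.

The Pfund series terminates on n_f = 5; the third line has n_i = 5+3 = 8.
ΔE = 13.60 × (1/5² − 1/8²) = 0.3315 eV.
λ = 1240 / 0.3315 = 3740 nm.

3740 nm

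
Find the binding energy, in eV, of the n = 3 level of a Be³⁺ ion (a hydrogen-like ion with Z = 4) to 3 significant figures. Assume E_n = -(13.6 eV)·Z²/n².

24.2 eV

E_n = −13.6 Z²/n² = −217.6/n² eV for Z = 4.
E_3 = −217.6/9 = −24.2 eV, so ionization (to E = 0) requires 24.2 eV.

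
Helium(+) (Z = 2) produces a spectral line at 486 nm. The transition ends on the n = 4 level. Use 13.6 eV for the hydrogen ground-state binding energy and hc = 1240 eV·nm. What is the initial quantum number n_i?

The photon energy is ΔE = hc/λ = 1240 / 486 = 2.551 eV.
With Z = 2, ΔE = 54.40 × (1/n_f² − 1/n_i²), so 1/n_f² − 1/n_i² = 0.04690.
With n_f = 4: 1/n_i² = 1/16 − 0.04690 = 0.01560, so n_i ≈ 8.01.

n_i = 8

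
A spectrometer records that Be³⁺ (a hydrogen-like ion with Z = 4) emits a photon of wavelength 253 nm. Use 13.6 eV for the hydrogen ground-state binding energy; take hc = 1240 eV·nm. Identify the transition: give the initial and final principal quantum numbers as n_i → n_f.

n_i = 5, n_f = 4

The photon energy is ΔE = hc/λ = 1240 / 253 = 4.901 eV.
With Z = 4, ΔE = 217.6 × (1/n_f² − 1/n_i²), so 1/n_f² − 1/n_i² = 0.02252.
Trying n_f = 4 gives 1/n_i² = 0.03998, i.e. n_i ≈ 5; this pair matches.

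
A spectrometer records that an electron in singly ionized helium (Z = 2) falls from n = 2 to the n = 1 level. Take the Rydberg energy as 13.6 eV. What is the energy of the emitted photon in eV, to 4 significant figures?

40.80 eV

The Bohr energies scale as Z², so for Z = 2: E_n = −54.40/n² eV.
E_2 = −54.40/4 = −13.60 eV and E_1 = −54.40/1 = −54.40 eV.
The photon energy is |E_2 − E_1| = 40.80 eV.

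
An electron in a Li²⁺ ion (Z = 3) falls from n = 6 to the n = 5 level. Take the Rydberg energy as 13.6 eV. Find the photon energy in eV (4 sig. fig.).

The Bohr energies scale as Z², so for Z = 3: E_n = −122.4/n² eV.
E_6 = −122.4/36 = −3.400 eV and E_5 = −122.4/25 = −4.896 eV.
The photon energy is |E_6 − E_5| = 1.496 eV.

1.496 eV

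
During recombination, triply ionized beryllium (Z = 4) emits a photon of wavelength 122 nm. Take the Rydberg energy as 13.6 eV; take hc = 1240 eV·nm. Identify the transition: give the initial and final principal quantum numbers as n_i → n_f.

The photon energy is ΔE = hc/λ = 1240 / 122 = 10.16 eV.
With Z = 4, ΔE = 217.6 × (1/n_f² − 1/n_i²), so 1/n_f² − 1/n_i² = 0.04671.
Trying n_f = 4 gives 1/n_i² = 0.01579, i.e. n_i ≈ 8; this pair matches.

n_i = 8, n_f = 4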